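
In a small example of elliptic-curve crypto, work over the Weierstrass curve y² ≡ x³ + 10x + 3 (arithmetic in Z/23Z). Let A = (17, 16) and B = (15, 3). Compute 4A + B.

(0, 7)

First 4A:
Double-and-add on 4 = (100)₂. Start with A = (17, 16) for the leading 1-bit.
double: tangent at (17, 16): λ = (3·17² + 10)/(2·16) ≡ 3/9. 9⁻¹ ≡ 18 (mod 23), so λ ≡ 3·18 ≡ 8.
  x = λ² - 17 - 17 = 64 - 34 ≡ 7; y = λ·(17 - 7) - 16 ≡ 18. → (7, 18)
double: tangent at (7, 18): λ = (3·7² + 10)/(2·18) ≡ 19/13. 13⁻¹ ≡ 16 (mod 23), so λ ≡ 19·16 ≡ 5.
  x = λ² - 7 - 7 = 25 - 14 ≡ 11; y = λ·(7 - 11) - 18 ≡ 8. → (11, 8)
4A = (11, 8).
Finally 4A + B:
(11, 8) + (15, 3). λ = (3 - 8)/(15 - 11) ≡ 18/4 mod 23. 4⁻¹ ≡ 6 (mod 23), so λ ≡ 16.
  x = λ² - 11 - 15 = 256 - 26 ≡ 0; y = λ·(11 - 0) - 8 ≡ 7. → (0, 7)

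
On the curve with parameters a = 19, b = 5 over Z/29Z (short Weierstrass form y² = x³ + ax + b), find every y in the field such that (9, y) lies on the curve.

8, 21

x³ + 19x + 5 = 905 ≡ 6 (mod 29).
Square roots of 6 mod 29: 8 and 21 (since 8² = 64 ≡ 6).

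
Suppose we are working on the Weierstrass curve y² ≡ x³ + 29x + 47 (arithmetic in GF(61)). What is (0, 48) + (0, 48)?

(34, 4)

tangent at (0, 48): λ = (3·0² + 29)/(2·48) ≡ 29/35. 35⁻¹ ≡ 7 (mod 61) since 35·7 = 245 ≡ 1, so λ ≡ 29·7 ≡ 20.
  x = λ² - 0 - 0 = 400 - 0 ≡ 34; y = λ·(0 - 34) - 48 ≡ 4. → (34, 4)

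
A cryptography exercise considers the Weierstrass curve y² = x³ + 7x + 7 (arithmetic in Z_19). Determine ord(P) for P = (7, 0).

2P: (7, 0) + (7, 0): same x and y₁ ≡ -y₂, so the sum is O.
2P = O, so the order is 2.

2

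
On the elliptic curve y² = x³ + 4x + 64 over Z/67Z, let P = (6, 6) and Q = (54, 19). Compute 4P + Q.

First 4P:
Repeated addition: build up to 4P.
2P: tangent at (6, 6): λ = (3·6² + 4)/(2·6) ≡ 45/12. 12⁻¹ ≡ 28 (mod 67), so λ ≡ 45·28 ≡ 54.
  x = λ² - 6 - 6 = 2916 - 12 ≡ 23; y = λ·(6 - 23) - 6 ≡ 14. → (23, 14)
3P: (23, 14) + (6, 6). λ = (6 - 14)/(6 - 23) ≡ 59/50 mod 67. 50⁻¹ ≡ 63 (mod 67), so λ ≡ 32.
  x = λ² - 23 - 6 = 1024 - 29 ≡ 57; y = λ·(23 - 57) - 14 ≡ 37. → (57, 37)
4P: (57, 37) + (6, 6). λ = (6 - 37)/(6 - 57) ≡ 36/16 mod 67. 16⁻¹ ≡ 21 (mod 67) since 16·21 = 336 ≡ 1, so λ ≡ 19.
  x = λ² - 57 - 6 = 361 - 63 ≡ 30; y = λ·(57 - 30) - 37 ≡ 7. → (30, 7)
4P = (30, 7).
Finally 4P + Q:
(30, 7) + (54, 19). λ = (19 - 7)/(54 - 30) ≡ 12/24 mod 67. 24⁻¹ ≡ 14 (mod 67), so λ ≡ 34.
  x = λ² - 30 - 54 = 1156 - 84 ≡ 0; y = λ·(30 - 0) - 7 ≡ 8. → (0, 8)

(0, 8)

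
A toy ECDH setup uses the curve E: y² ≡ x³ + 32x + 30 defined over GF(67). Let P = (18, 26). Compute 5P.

(4, 50)

Repeated addition: build up to 5P.
2P: tangent at (18, 26): λ = (3·18² + 32)/(2·26) ≡ 66/52. 52⁻¹ ≡ 58 (mod 67), so λ ≡ 66·58 ≡ 9.
  x = λ² - 18 - 18 = 81 - 36 ≡ 45; y = λ·(18 - 45) - 26 ≡ 66. → (45, 66)
3P: (45, 66) + (18, 26). λ = (26 - 66)/(18 - 45) ≡ 27/40 mod 67. 40⁻¹ ≡ 62 (mod 67), so λ ≡ 66.
  x = λ² - 45 - 18 = 4356 - 63 ≡ 5; y = λ·(45 - 5) - 66 ≡ 28. → (5, 28)
4P: (5, 28) + (18, 26). λ = (26 - 28)/(18 - 5) ≡ 65/13 mod 67. 13⁻¹ ≡ 31 (mod 67) since 13·31 = 403 ≡ 1, so λ ≡ 5.
  x = λ² - 5 - 18 = 25 - 23 ≡ 2; y = λ·(5 - 2) - 28 ≡ 54. → (2, 54)
5P: (2, 54) + (18, 26). λ = (26 - 54)/(18 - 2) ≡ 39/16 mod 67. 16⁻¹ ≡ 21 (mod 67), so λ ≡ 15.
  x = λ² - 2 - 18 = 225 - 20 ≡ 4; y = λ·(2 - 4) - 54 ≡ 50. → (4, 50)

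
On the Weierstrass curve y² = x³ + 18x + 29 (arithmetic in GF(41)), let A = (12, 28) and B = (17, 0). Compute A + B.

(4, 1)

(12, 28) + (17, 0). λ = (0 - 28)/(17 - 12) ≡ 13/5 mod 41. 5⁻¹ ≡ 33 (mod 41), so λ ≡ 19.
  x = λ² - 12 - 17 = 361 - 29 ≡ 4; y = λ·(12 - 4) - 28 ≡ 1. → (4, 1)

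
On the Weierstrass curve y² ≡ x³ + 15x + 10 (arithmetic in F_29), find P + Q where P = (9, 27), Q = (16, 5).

(9, 27) + (16, 5). λ = (5 - 27)/(16 - 9) ≡ 7/7 mod 29. 7⁻¹ ≡ 25 (mod 29), so λ ≡ 1.
  x = λ² - 9 - 16 = 1 - 25 ≡ 5; y = λ·(9 - 5) - 27 ≡ 6. → (5, 6)

(5, 6)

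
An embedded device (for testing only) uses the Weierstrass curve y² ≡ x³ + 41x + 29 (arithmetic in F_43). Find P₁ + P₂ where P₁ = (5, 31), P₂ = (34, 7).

(28, 34)

(5, 31) + (34, 7). λ = (7 - 31)/(34 - 5) ≡ 19/29 mod 43. 29⁻¹ ≡ 3 (mod 43), so λ ≡ 14.
  x = λ² - 5 - 34 = 196 - 39 ≡ 28; y = λ·(5 - 28) - 31 ≡ 34. → (28, 34)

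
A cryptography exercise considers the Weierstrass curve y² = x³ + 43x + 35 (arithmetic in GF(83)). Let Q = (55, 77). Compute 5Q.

Double-and-add on 5 = (101)₂. Start with Q = (55, 77) for the leading 1-bit.
double: tangent at (55, 77): λ = (3·55² + 43)/(2·77) ≡ 71/71. 71⁻¹ ≡ 76 (mod 83), so λ ≡ 71·76 ≡ 1.
  x = λ² - 55 - 55 = 1 - 110 ≡ 57; y = λ·(55 - 57) - 77 ≡ 4. → (57, 4)
double: tangent at (57, 4): λ = (3·57² + 43)/(2·4) ≡ 79/8. 8⁻¹ ≡ 52 (mod 83) since 8·52 = 416 ≡ 1, so λ ≡ 79·52 ≡ 41.
  x = λ² - 57 - 57 = 1681 - 114 ≡ 73; y = λ·(57 - 73) - 4 ≡ 4. → (73, 4)
add Q: (73, 4) + (55, 77). λ = (77 - 4)/(55 - 73) ≡ 73/65 mod 83. 65⁻¹ ≡ 23 (mod 83), so λ ≡ 19.
  x = λ² - 73 - 55 = 361 - 128 ≡ 67; y = λ·(73 - 67) - 4 ≡ 27. → (67, 27)

(67, 27)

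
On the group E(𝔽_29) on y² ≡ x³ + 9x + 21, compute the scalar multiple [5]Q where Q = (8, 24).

(15, 15)

Double-and-add on 5 = (101)₂. Start with Q = (8, 24) for the leading 1-bit.
double: tangent at (8, 24): λ = (3·8² + 9)/(2·24) ≡ 27/19. 19⁻¹ ≡ 26 (mod 29) since 19·26 = 494 ≡ 1, so λ ≡ 27·26 ≡ 6.
  x = λ² - 8 - 8 = 36 - 16 ≡ 20; y = λ·(8 - 20) - 24 ≡ 20. → (20, 20)
double: tangent at (20, 20): λ = (3·20² + 9)/(2·20) ≡ 20/11. 11⁻¹ ≡ 8 (mod 29), so λ ≡ 20·8 ≡ 15.
  x = λ² - 20 - 20 = 225 - 40 ≡ 11; y = λ·(20 - 11) - 20 ≡ 28. → (11, 28)
add Q: (11, 28) + (8, 24). λ = (24 - 28)/(8 - 11) ≡ 25/26 mod 29. 26⁻¹ ≡ 19 (mod 29), so λ ≡ 11.
  x = λ² - 11 - 8 = 121 - 19 ≡ 15; y = λ·(11 - 15) - 28 ≡ 15. → (15, 15)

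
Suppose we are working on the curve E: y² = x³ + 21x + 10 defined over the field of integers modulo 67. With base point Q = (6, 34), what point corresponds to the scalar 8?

Repeated addition: build up to 8Q.
2Q: tangent at (6, 34): λ = (3·6² + 21)/(2·34) ≡ 62/1. 1⁻¹ ≡ 1 (mod 67), so λ ≡ 62·1 ≡ 62.
  x = λ² - 6 - 6 = 3844 - 12 ≡ 13; y = λ·(6 - 13) - 34 ≡ 1. → (13, 1)
3Q: (13, 1) + (6, 34). λ = (34 - 1)/(6 - 13) ≡ 33/60 mod 67. 60⁻¹ ≡ 19 (mod 67) since 60·19 = 1140 ≡ 1, so λ ≡ 24.
  x = λ² - 13 - 6 = 576 - 19 ≡ 21; y = λ·(13 - 21) - 1 ≡ 8. → (21, 8)
4Q: (21, 8) + (6, 34). λ = (34 - 8)/(6 - 21) ≡ 26/52 mod 67. 52⁻¹ ≡ 58 (mod 67), so λ ≡ 34.
  x = λ² - 21 - 6 = 1156 - 27 ≡ 57; y = λ·(21 - 57) - 8 ≡ 41. → (57, 41)
5Q: (57, 41) + (6, 34). λ = (34 - 41)/(6 - 57) ≡ 60/16 mod 67. 16⁻¹ ≡ 21 (mod 67) since 16·21 = 336 ≡ 1, so λ ≡ 54.
  x = λ² - 57 - 6 = 2916 - 63 ≡ 39; y = λ·(57 - 39) - 41 ≡ 60. → (39, 60)
6Q: (39, 60) + (6, 34). λ = (34 - 60)/(6 - 39) ≡ 41/34 mod 67. 34⁻¹ ≡ 2 (mod 67), so λ ≡ 15.
  x = λ² - 39 - 6 = 225 - 45 ≡ 46; y = λ·(39 - 46) - 60 ≡ 36. → (46, 36)
7Q: (46, 36) + (6, 34). λ = (34 - 36)/(6 - 46) ≡ 65/27 mod 67. 27⁻¹ ≡ 5 (mod 67), so λ ≡ 57.
  x = λ² - 46 - 6 = 3249 - 52 ≡ 48; y = λ·(46 - 48) - 36 ≡ 51. → (48, 51)
8Q: (48, 51) + (6, 34). λ = (34 - 51)/(6 - 48) ≡ 50/25 mod 67. 25⁻¹ ≡ 59 (mod 67) since 25·59 = 1475 ≡ 1, so λ ≡ 2.
  x = λ² - 48 - 6 = 4 - 54 ≡ 17; y = λ·(48 - 17) - 51 ≡ 11. → (17, 11)

(17, 11)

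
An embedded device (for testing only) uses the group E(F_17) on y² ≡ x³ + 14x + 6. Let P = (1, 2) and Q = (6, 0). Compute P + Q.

(1, 2) + (6, 0). λ = (0 - 2)/(6 - 1) ≡ 15/5 mod 17. 5⁻¹ ≡ 7 (mod 17) since 5·7 = 35 ≡ 1, so λ ≡ 3.
  x = λ² - 1 - 6 = 9 - 7 ≡ 2; y = λ·(1 - 2) - 2 ≡ 12. → (2, 12)

(2, 12)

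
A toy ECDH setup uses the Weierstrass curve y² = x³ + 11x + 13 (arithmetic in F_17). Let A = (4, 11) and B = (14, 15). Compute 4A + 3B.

First 4A:
Double-and-add on 4 = (100)₂. Start with A = (4, 11) for the leading 1-bit.
double: tangent at (4, 11): λ = (3·4² + 11)/(2·11) ≡ 8/5. 5⁻¹ ≡ 7 (mod 17), so λ ≡ 8·7 ≡ 5.
  x = λ² - 4 - 4 = 25 - 8 ≡ 0; y = λ·(4 - 0) - 11 ≡ 9. → (0, 9)
double: tangent at (0, 9): λ = (3·0² + 11)/(2·9) ≡ 11/1. 1⁻¹ ≡ 1 (mod 17) since 1·1 = 1 ≡ 1, so λ ≡ 11·1 ≡ 11.
  x = λ² - 0 - 0 = 121 - 0 ≡ 2; y = λ·(0 - 2) - 9 ≡ 3. → (2, 3)
4A = (2, 3).
Next 3B:
Repeated addition: build up to 3B.
2B: tangent at (14, 15): λ = (3·14² + 11)/(2·15) ≡ 4/13. 13⁻¹ ≡ 4 (mod 17), so λ ≡ 4·4 ≡ 16.
  x = λ² - 14 - 14 = 256 - 28 ≡ 7; y = λ·(14 - 7) - 15 ≡ 12. → (7, 12)
3B: (7, 12) + (14, 15). λ = (15 - 12)/(14 - 7) ≡ 3/7 mod 17. 7⁻¹ ≡ 5 (mod 17), so λ ≡ 15.
  x = λ² - 7 - 14 = 225 - 21 ≡ 0; y = λ·(7 - 0) - 12 ≡ 8. → (0, 8)
3B = (0, 8).
Finally 4A + 3B:
(2, 3) + (0, 8). λ = (8 - 3)/(0 - 2) ≡ 5/15 mod 17. 15⁻¹ ≡ 8 (mod 17), so λ ≡ 6.
  x = λ² - 2 - 0 = 36 - 2 ≡ 0; y = λ·(2 - 0) - 3 ≡ 9. → (0, 9)

(0, 9)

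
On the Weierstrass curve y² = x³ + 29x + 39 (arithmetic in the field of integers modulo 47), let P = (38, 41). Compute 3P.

Repeated addition: build up to 3P.
2P: tangent at (38, 41): λ = (3·38² + 29)/(2·41) ≡ 37/35. 35⁻¹ ≡ 43 (mod 47), so λ ≡ 37·43 ≡ 40.
  x = λ² - 38 - 38 = 1600 - 76 ≡ 20; y = λ·(38 - 20) - 41 ≡ 21. → (20, 21)
3P: (20, 21) + (38, 41). λ = (41 - 21)/(38 - 20) ≡ 20/18 mod 47. 18⁻¹ ≡ 34 (mod 47) since 18·34 = 612 ≡ 1, so λ ≡ 22.
  x = λ² - 20 - 38 = 484 - 58 ≡ 3; y = λ·(20 - 3) - 21 ≡ 24. → (3, 24)

(3, 24)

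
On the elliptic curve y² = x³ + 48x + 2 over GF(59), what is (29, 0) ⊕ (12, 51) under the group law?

(29, 0) + (12, 51). λ = (51 - 0)/(12 - 29) ≡ 51/42 mod 59. 42⁻¹ ≡ 52 (mod 59), so λ ≡ 56.
  x = λ² - 29 - 12 = 3136 - 41 ≡ 27; y = λ·(29 - 27) - 0 ≡ 53. → (27, 53)

(27, 53)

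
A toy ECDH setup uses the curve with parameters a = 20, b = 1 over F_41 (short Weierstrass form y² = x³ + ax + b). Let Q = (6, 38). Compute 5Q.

Repeated addition: build up to 5Q.
2Q: tangent at (6, 38): λ = (3·6² + 20)/(2·38) ≡ 5/35. 35⁻¹ ≡ 34 (mod 41) since 35·34 = 1190 ≡ 1, so λ ≡ 5·34 ≡ 6.
  x = λ² - 6 - 6 = 36 - 12 ≡ 24; y = λ·(6 - 24) - 38 ≡ 18. → (24, 18)
3Q: (24, 18) + (6, 38). λ = (38 - 18)/(6 - 24) ≡ 20/23 mod 41. 23⁻¹ ≡ 25 (mod 41), so λ ≡ 8.
  x = λ² - 24 - 6 = 64 - 30 ≡ 34; y = λ·(24 - 34) - 18 ≡ 25. → (34, 25)
4Q: (34, 25) + (6, 38). λ = (38 - 25)/(6 - 34) ≡ 13/13 mod 41. 13⁻¹ ≡ 19 (mod 41) since 13·19 = 247 ≡ 1, so λ ≡ 1.
  x = λ² - 34 - 6 = 1 - 40 ≡ 2; y = λ·(34 - 2) - 25 ≡ 7. → (2, 7)
5Q: (2, 7) + (6, 38). λ = (38 - 7)/(6 - 2) ≡ 31/4 mod 41. 4⁻¹ ≡ 31 (mod 41), so λ ≡ 18.
  x = λ² - 2 - 6 = 324 - 8 ≡ 29; y = λ·(2 - 29) - 7 ≡ 40. → (29, 40)

(29, 40)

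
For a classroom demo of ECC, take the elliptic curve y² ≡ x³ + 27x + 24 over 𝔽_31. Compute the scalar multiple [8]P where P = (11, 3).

(27, 21)

Repeated addition: build up to 8P.
2P: tangent at (11, 3): λ = (3·11² + 27)/(2·3) ≡ 18/6. 6⁻¹ ≡ 26 (mod 31), so λ ≡ 18·26 ≡ 3.
  x = λ² - 11 - 11 = 9 - 22 ≡ 18; y = λ·(11 - 18) - 3 ≡ 7. → (18, 7)
3P: (18, 7) + (11, 3). λ = (3 - 7)/(11 - 18) ≡ 27/24 mod 31. 24⁻¹ ≡ 22 (mod 31), so λ ≡ 5.
  x = λ² - 18 - 11 = 25 - 29 ≡ 27; y = λ·(18 - 27) - 7 ≡ 10. → (27, 10)
4P: (27, 10) + (11, 3). λ = (3 - 10)/(11 - 27) ≡ 24/15 mod 31. 15⁻¹ ≡ 29 (mod 31), so λ ≡ 14.
  x = λ² - 27 - 11 = 196 - 38 ≡ 3; y = λ·(27 - 3) - 10 ≡ 16. → (3, 16)
5P: (3, 16) + (11, 3). λ = (3 - 16)/(11 - 3) ≡ 18/8 mod 31. 8⁻¹ ≡ 4 (mod 31), so λ ≡ 10.
  x = λ² - 3 - 11 = 100 - 14 ≡ 24; y = λ·(3 - 24) - 16 ≡ 22. → (24, 22)
6P: (24, 22) + (11, 3). λ = (3 - 22)/(11 - 24) ≡ 12/18 mod 31. 18⁻¹ ≡ 19 (mod 31) since 18·19 = 342 ≡ 1, so λ ≡ 11.
  x = λ² - 24 - 11 = 121 - 35 ≡ 24; y = λ·(24 - 24) - 22 ≡ 9. → (24, 9)
7P: (24, 9) + (11, 3). λ = (3 - 9)/(11 - 24) ≡ 25/18 mod 31. 18⁻¹ ≡ 19 (mod 31), so λ ≡ 10.
  x = λ² - 24 - 11 = 100 - 35 ≡ 3; y = λ·(24 - 3) - 9 ≡ 15. → (3, 15)
8P: (3, 15) + (11, 3). λ = (3 - 15)/(11 - 3) ≡ 19/8 mod 31. 8⁻¹ ≡ 4 (mod 31), so λ ≡ 14.
  x = λ² - 3 - 11 = 196 - 14 ≡ 27; y = λ·(3 - 27) - 15 ≡ 21. → (27, 21)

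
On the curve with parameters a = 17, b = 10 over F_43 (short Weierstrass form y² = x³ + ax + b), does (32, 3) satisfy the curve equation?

no

y² = 3² ≡ 9; x³ + 17x + 10 = 33322 ≡ 40 (mod 43). 9 ≠ 40.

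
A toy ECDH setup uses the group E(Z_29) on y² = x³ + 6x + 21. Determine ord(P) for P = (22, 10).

10

2P: tangent at (22, 10): λ = (3·22² + 6)/(2·10) ≡ 8/20. 20⁻¹ ≡ 16 (mod 29) since 20·16 = 320 ≡ 1, so λ ≡ 8·16 ≡ 12.
  x = λ² - 22 - 22 = 144 - 44 ≡ 13; y = λ·(22 - 13) - 10 ≡ 11. → (13, 11)
3P: (13, 11) + (22, 10). λ = (10 - 11)/(22 - 13) ≡ 28/9 mod 29. 9⁻¹ ≡ 13 (mod 29) since 9·13 = 117 ≡ 1, so λ ≡ 16.
  x = λ² - 13 - 22 = 256 - 35 ≡ 18; y = λ·(13 - 18) - 11 ≡ 25. → (18, 25)
4P: (18, 25) + (22, 10). λ = (10 - 25)/(22 - 18) ≡ 14/4 mod 29. 4⁻¹ ≡ 22 (mod 29), so λ ≡ 18.
  x = λ² - 18 - 22 = 324 - 40 ≡ 23; y = λ·(18 - 23) - 25 ≡ 1. → (23, 1)
5P: (23, 1) + (22, 10). λ = (10 - 1)/(22 - 23) ≡ 9/28 mod 29. 28⁻¹ ≡ 28 (mod 29) since 28·28 = 784 ≡ 1, so λ ≡ 20.
  x = λ² - 23 - 22 = 400 - 45 ≡ 7; y = λ·(23 - 7) - 1 ≡ 0. → (7, 0)
6P: (7, 0) + (22, 10). λ = (10 - 0)/(22 - 7) ≡ 10/15 mod 29. 15⁻¹ ≡ 2 (mod 29) since 15·2 = 30 ≡ 1, so λ ≡ 20.
  x = λ² - 7 - 22 = 400 - 29 ≡ 23; y = λ·(7 - 23) - 0 ≡ 28. → (23, 28)
7P: (23, 28) + (22, 10). λ = (10 - 28)/(22 - 23) ≡ 11/28 mod 29. 28⁻¹ ≡ 28 (mod 29), so λ ≡ 18.
  x = λ² - 23 - 22 = 324 - 45 ≡ 18; y = λ·(23 - 18) - 28 ≡ 4. → (18, 4)
8P: (18, 4) + (22, 10). λ = (10 - 4)/(22 - 18) ≡ 6/4 mod 29. 4⁻¹ ≡ 22 (mod 29), so λ ≡ 16.
  x = λ² - 18 - 22 = 256 - 40 ≡ 13; y = λ·(18 - 13) - 4 ≡ 18. → (13, 18)
9P: (13, 18) + (22, 10). λ = (10 - 18)/(22 - 13) ≡ 21/9 mod 29. 9⁻¹ ≡ 13 (mod 29) since 9·13 = 117 ≡ 1, so λ ≡ 12.
  x = λ² - 13 - 22 = 144 - 35 ≡ 22; y = λ·(13 - 22) - 18 ≡ 19. → (22, 19)
10P: (22, 19) + (22, 10): same x and y₁ ≡ -y₂, so the sum is O.
10P = O, so the order is 10.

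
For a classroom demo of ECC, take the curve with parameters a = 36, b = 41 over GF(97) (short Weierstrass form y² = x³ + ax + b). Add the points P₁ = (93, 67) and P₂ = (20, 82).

(92, 67)

(93, 67) + (20, 82). λ = (82 - 67)/(20 - 93) ≡ 15/24 mod 97. 24⁻¹ ≡ 93 (mod 97) since 24·93 = 2232 ≡ 1, so λ ≡ 37.
  x = λ² - 93 - 20 = 1369 - 113 ≡ 92; y = λ·(93 - 92) - 67 ≡ 67. → (92, 67)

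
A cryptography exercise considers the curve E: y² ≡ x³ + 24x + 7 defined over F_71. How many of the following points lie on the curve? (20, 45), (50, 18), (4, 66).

(20, 45): 45² ≡ 37, rhs ≡ 38 → off.
(50, 18): 18² ≡ 40, rhs ≡ 40 → on.
(4, 66): 66² ≡ 25, rhs ≡ 25 → on.

2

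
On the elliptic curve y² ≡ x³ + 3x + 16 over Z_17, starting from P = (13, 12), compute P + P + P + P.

(3, 16)

Double-and-add on 4 = (100)₂. Start with P = (13, 12) for the leading 1-bit.
double: tangent at (13, 12): λ = (3·13² + 3)/(2·12) ≡ 0/7. 7⁻¹ ≡ 5 (mod 17), so λ ≡ 0·5 ≡ 0.
  x = λ² - 13 - 13 = 0 - 26 ≡ 8; y = λ·(13 - 8) - 12 ≡ 5. → (8, 5)
double: tangent at (8, 5): λ = (3·8² + 3)/(2·5) ≡ 8/10. 10⁻¹ ≡ 12 (mod 17) since 10·12 = 120 ≡ 1, so λ ≡ 8·12 ≡ 11.
  x = λ² - 8 - 8 = 121 - 16 ≡ 3; y = λ·(8 - 3) - 5 ≡ 16. → (3, 16)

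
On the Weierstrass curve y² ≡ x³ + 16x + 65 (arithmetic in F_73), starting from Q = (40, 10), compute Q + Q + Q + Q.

Repeated addition: build up to 4Q.
2Q: tangent at (40, 10): λ = (3·40² + 16)/(2·10) ≡ 71/20. 20⁻¹ ≡ 11 (mod 73), so λ ≡ 71·11 ≡ 51.
  x = λ² - 40 - 40 = 2601 - 80 ≡ 39; y = λ·(40 - 39) - 10 ≡ 41. → (39, 41)
3Q: (39, 41) + (40, 10). λ = (10 - 41)/(40 - 39) ≡ 42/1 mod 73. 1⁻¹ ≡ 1 (mod 73), so λ ≡ 42.
  x = λ² - 39 - 40 = 1764 - 79 ≡ 6; y = λ·(39 - 6) - 41 ≡ 31. → (6, 31)
4Q: (6, 31) + (40, 10). λ = (10 - 31)/(40 - 6) ≡ 52/34 mod 73. 34⁻¹ ≡ 58 (mod 73), so λ ≡ 23.
  x = λ² - 6 - 40 = 529 - 46 ≡ 45; y = λ·(6 - 45) - 31 ≡ 21. → (45, 21)

(45, 21)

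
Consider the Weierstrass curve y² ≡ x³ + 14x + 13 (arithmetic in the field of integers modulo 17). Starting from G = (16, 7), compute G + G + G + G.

Double-and-add on 4 = (100)₂. Start with G = (16, 7) for the leading 1-bit.
double: tangent at (16, 7): λ = (3·16² + 14)/(2·7) ≡ 0/14. 14⁻¹ ≡ 11 (mod 17), so λ ≡ 0·11 ≡ 0.
  x = λ² - 16 - 16 = 0 - 32 ≡ 2; y = λ·(16 - 2) - 7 ≡ 10. → (2, 10)
double: tangent at (2, 10): λ = (3·2² + 14)/(2·10) ≡ 9/3. 3⁻¹ ≡ 6 (mod 17), so λ ≡ 9·6 ≡ 3.
  x = λ² - 2 - 2 = 9 - 4 ≡ 5; y = λ·(2 - 5) - 10 ≡ 15. → (5, 15)

(5, 15)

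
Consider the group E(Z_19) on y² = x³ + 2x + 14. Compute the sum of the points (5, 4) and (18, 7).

(1, 13)

(5, 4) + (18, 7). λ = (7 - 4)/(18 - 5) ≡ 3/13 mod 19. 13⁻¹ ≡ 3 (mod 19) since 13·3 = 39 ≡ 1, so λ ≡ 9.
  x = λ² - 5 - 18 = 81 - 23 ≡ 1; y = λ·(5 - 1) - 4 ≡ 13. → (1, 13)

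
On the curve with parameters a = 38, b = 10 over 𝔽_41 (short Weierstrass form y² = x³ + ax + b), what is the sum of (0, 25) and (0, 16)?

O

The two points share x = 0 and their y-coordinates satisfy 25 + 16 ≡ 0 (mod 41), so they are inverses. Their sum is O.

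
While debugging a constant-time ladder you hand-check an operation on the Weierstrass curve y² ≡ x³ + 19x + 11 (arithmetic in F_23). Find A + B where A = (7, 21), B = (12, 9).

(7, 2)

(7, 21) + (12, 9). λ = (9 - 21)/(12 - 7) ≡ 11/5 mod 23. 5⁻¹ ≡ 14 (mod 23), so λ ≡ 16.
  x = λ² - 7 - 12 = 256 - 19 ≡ 7; y = λ·(7 - 7) - 21 ≡ 2. → (7, 2)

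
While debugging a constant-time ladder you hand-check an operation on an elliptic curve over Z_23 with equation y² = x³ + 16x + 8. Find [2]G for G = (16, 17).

tangent at (16, 17): λ = (3·16² + 16)/(2·17) ≡ 2/11. 11⁻¹ ≡ 21 (mod 23) since 11·21 = 231 ≡ 1, so λ ≡ 2·21 ≡ 19.
  x = λ² - 16 - 16 = 361 - 32 ≡ 7; y = λ·(16 - 7) - 17 ≡ 16. → (7, 16)

(7, 16)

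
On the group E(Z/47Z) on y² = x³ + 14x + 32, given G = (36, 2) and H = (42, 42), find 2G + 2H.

(2, 31)

First 2G:
Repeated addition: build up to 2G.
2G: tangent at (36, 2): λ = (3·36² + 14)/(2·2) ≡ 1/4. 4⁻¹ ≡ 12 (mod 47), so λ ≡ 1·12 ≡ 12.
  x = λ² - 36 - 36 = 144 - 72 ≡ 25; y = λ·(36 - 25) - 2 ≡ 36. → (25, 36)
2G = (25, 36).
Next 2H:
Repeated addition: build up to 2H.
2H: tangent at (42, 42): λ = (3·42² + 14)/(2·42) ≡ 42/37. 37⁻¹ ≡ 14 (mod 47), so λ ≡ 42·14 ≡ 24.
  x = λ² - 42 - 42 = 576 - 84 ≡ 22; y = λ·(42 - 22) - 42 ≡ 15. → (22, 15)
2H = (22, 15).
Finally 2G + 2H:
(25, 36) + (22, 15). λ = (15 - 36)/(22 - 25) ≡ 26/44 mod 47. 44⁻¹ ≡ 31 (mod 47) since 44·31 = 1364 ≡ 1, so λ ≡ 7.
  x = λ² - 25 - 22 = 49 - 47 ≡ 2; y = λ·(25 - 2) - 36 ≡ 31. → (2, 31)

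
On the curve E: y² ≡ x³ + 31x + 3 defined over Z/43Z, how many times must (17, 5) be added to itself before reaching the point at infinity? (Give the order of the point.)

5

2P: tangent at (17, 5): λ = (3·17² + 31)/(2·5) ≡ 38/10. 10⁻¹ ≡ 13 (mod 43), so λ ≡ 38·13 ≡ 21.
  x = λ² - 17 - 17 = 441 - 34 ≡ 20; y = λ·(17 - 20) - 5 ≡ 18. → (20, 18)
3P: (20, 18) + (17, 5). λ = (5 - 18)/(17 - 20) ≡ 30/40 mod 43. 40⁻¹ ≡ 14 (mod 43) since 40·14 = 560 ≡ 1, so λ ≡ 33.
  x = λ² - 20 - 17 = 1089 - 37 ≡ 20; y = λ·(20 - 20) - 18 ≡ 25. → (20, 25)
4P: (20, 25) + (17, 5). λ = (5 - 25)/(17 - 20) ≡ 23/40 mod 43. 40⁻¹ ≡ 14 (mod 43), so λ ≡ 21.
  x = λ² - 20 - 17 = 441 - 37 ≡ 17; y = λ·(20 - 17) - 25 ≡ 38. → (17, 38)
5P: (17, 38) + (17, 5): same x and y₁ ≡ -y₂, so the sum is the point at infinity.
5P = the point at infinity, so the order is 5.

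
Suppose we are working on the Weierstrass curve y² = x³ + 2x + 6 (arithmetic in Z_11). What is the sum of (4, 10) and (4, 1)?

O

The two points share x = 4 and their y-coordinates satisfy 10 + 1 ≡ 0 (mod 11), so they are inverses. Their sum is ∞.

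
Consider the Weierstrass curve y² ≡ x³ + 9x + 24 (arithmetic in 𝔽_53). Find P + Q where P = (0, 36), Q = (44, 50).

(0, 36) + (44, 50). λ = (50 - 36)/(44 - 0) ≡ 14/44 mod 53. 44⁻¹ ≡ 47 (mod 53), so λ ≡ 22.
  x = λ² - 0 - 44 = 484 - 44 ≡ 16; y = λ·(0 - 16) - 36 ≡ 36. → (16, 36)

(16, 36)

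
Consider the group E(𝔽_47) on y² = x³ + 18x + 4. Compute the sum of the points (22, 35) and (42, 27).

(22, 35) + (42, 27). λ = (27 - 35)/(42 - 22) ≡ 39/20 mod 47. 20⁻¹ ≡ 40 (mod 47) since 20·40 = 800 ≡ 1, so λ ≡ 9.
  x = λ² - 22 - 42 = 81 - 64 ≡ 17; y = λ·(22 - 17) - 35 ≡ 10. → (17, 10)

(17, 10)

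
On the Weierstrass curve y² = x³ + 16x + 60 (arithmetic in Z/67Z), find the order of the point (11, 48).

2P: tangent at (11, 48): λ = (3·11² + 16)/(2·48) ≡ 44/29. 29⁻¹ ≡ 37 (mod 67), so λ ≡ 44·37 ≡ 20.
  x = λ² - 11 - 11 = 400 - 22 ≡ 43; y = λ·(11 - 43) - 48 ≡ 49. → (43, 49)
3P: (43, 49) + (11, 48). λ = (48 - 49)/(11 - 43) ≡ 66/35 mod 67. 35⁻¹ ≡ 23 (mod 67), so λ ≡ 44.
  x = λ² - 43 - 11 = 1936 - 54 ≡ 6; y = λ·(43 - 6) - 49 ≡ 38. → (6, 38)
4P: (6, 38) + (11, 48). λ = (48 - 38)/(11 - 6) ≡ 10/5 mod 67. 5⁻¹ ≡ 27 (mod 67), so λ ≡ 2.
  x = λ² - 6 - 11 = 4 - 17 ≡ 54; y = λ·(6 - 54) - 38 ≡ 0. → (54, 0)
5P: (54, 0) + (11, 48). λ = (48 - 0)/(11 - 54) ≡ 48/24 mod 67. 24⁻¹ ≡ 14 (mod 67) since 24·14 = 336 ≡ 1, so λ ≡ 2.
  x = λ² - 54 - 11 = 4 - 65 ≡ 6; y = λ·(54 - 6) - 0 ≡ 29. → (6, 29)
6P: (6, 29) + (11, 48). λ = (48 - 29)/(11 - 6) ≡ 19/5 mod 67. 5⁻¹ ≡ 27 (mod 67) since 5·27 = 135 ≡ 1, so λ ≡ 44.
  x = λ² - 6 - 11 = 1936 - 17 ≡ 43; y = λ·(6 - 43) - 29 ≡ 18. → (43, 18)
7P: (43, 18) + (11, 48). λ = (48 - 18)/(11 - 43) ≡ 30/35 mod 67. 35⁻¹ ≡ 23 (mod 67), so λ ≡ 20.
  x = λ² - 43 - 11 = 400 - 54 ≡ 11; y = λ·(43 - 11) - 18 ≡ 19. → (11, 19)
8P: (11, 19) + (11, 48): same x and y₁ ≡ -y₂, so the sum is the point at infinity.
8P = the point at infinity, so the order is 8.

8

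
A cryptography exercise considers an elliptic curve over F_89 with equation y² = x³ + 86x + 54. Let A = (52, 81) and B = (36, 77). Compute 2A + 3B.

First 2A:
Repeated addition: build up to 2A.
2A: tangent at (52, 81): λ = (3·52² + 86)/(2·81) ≡ 10/73. 73⁻¹ ≡ 50 (mod 89) since 73·50 = 3650 ≡ 1, so λ ≡ 10·50 ≡ 55.
  x = λ² - 52 - 52 = 3025 - 104 ≡ 73; y = λ·(52 - 73) - 81 ≡ 10. → (73, 10)
2A = (73, 10).
Next 3B:
Repeated addition: build up to 3B.
2B: tangent at (36, 77): λ = (3·36² + 86)/(2·77) ≡ 58/65. 65⁻¹ ≡ 63 (mod 89), so λ ≡ 58·63 ≡ 5.
  x = λ² - 36 - 36 = 25 - 72 ≡ 42; y = λ·(36 - 42) - 77 ≡ 71. → (42, 71)
3B: (42, 71) + (36, 77). λ = (77 - 71)/(36 - 42) ≡ 6/83 mod 89. 83⁻¹ ≡ 74 (mod 89) since 83·74 = 6142 ≡ 1, so λ ≡ 88.
  x = λ² - 42 - 36 = 7744 - 78 ≡ 12; y = λ·(42 - 12) - 71 ≡ 77. → (12, 77)
3B = (12, 77).
Finally 2A + 3B:
(73, 10) + (12, 77). λ = (77 - 10)/(12 - 73) ≡ 67/28 mod 89. 28⁻¹ ≡ 35 (mod 89), so λ ≡ 31.
  x = λ² - 73 - 12 = 961 - 85 ≡ 75; y = λ·(73 - 75) - 10 ≡ 17. → (75, 17)

(75, 17)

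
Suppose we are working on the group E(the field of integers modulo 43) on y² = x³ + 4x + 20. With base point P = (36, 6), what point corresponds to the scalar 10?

(27, 17)

Repeated addition: build up to 10P.
2P: tangent at (36, 6): λ = (3·36² + 4)/(2·6) ≡ 22/12. 12⁻¹ ≡ 18 (mod 43), so λ ≡ 22·18 ≡ 9.
  x = λ² - 36 - 36 = 81 - 72 ≡ 9; y = λ·(36 - 9) - 6 ≡ 22. → (9, 22)
3P: (9, 22) + (36, 6). λ = (6 - 22)/(36 - 9) ≡ 27/27 mod 43. 27⁻¹ ≡ 8 (mod 43), so λ ≡ 1.
  x = λ² - 9 - 36 = 1 - 45 ≡ 42; y = λ·(9 - 42) - 22 ≡ 31. → (42, 31)
4P: (42, 31) + (36, 6). λ = (6 - 31)/(36 - 42) ≡ 18/37 mod 43. 37⁻¹ ≡ 7 (mod 43) since 37·7 = 259 ≡ 1, so λ ≡ 40.
  x = λ² - 42 - 36 = 1600 - 78 ≡ 17; y = λ·(42 - 17) - 31 ≡ 23. → (17, 23)
5P: (17, 23) + (36, 6). λ = (6 - 23)/(36 - 17) ≡ 26/19 mod 43. 19⁻¹ ≡ 34 (mod 43), so λ ≡ 24.
  x = λ² - 17 - 36 = 576 - 53 ≡ 7; y = λ·(17 - 7) - 23 ≡ 2. → (7, 2)
6P: (7, 2) + (36, 6). λ = (6 - 2)/(36 - 7) ≡ 4/29 mod 43. 29⁻¹ ≡ 3 (mod 43), so λ ≡ 12.
  x = λ² - 7 - 36 = 144 - 43 ≡ 15; y = λ·(7 - 15) - 2 ≡ 31. → (15, 31)
7P: (15, 31) + (36, 6). λ = (6 - 31)/(36 - 15) ≡ 18/21 mod 43. 21⁻¹ ≡ 41 (mod 43) since 21·41 = 861 ≡ 1, so λ ≡ 7.
  x = λ² - 15 - 36 = 49 - 51 ≡ 41; y = λ·(15 - 41) - 31 ≡ 2. → (41, 2)
8P: (41, 2) + (36, 6). λ = (6 - 2)/(36 - 41) ≡ 4/38 mod 43. 38⁻¹ ≡ 17 (mod 43) since 38·17 = 646 ≡ 1, so λ ≡ 25.
  x = λ² - 41 - 36 = 625 - 77 ≡ 32; y = λ·(41 - 32) - 2 ≡ 8. → (32, 8)
9P: (32, 8) + (36, 6). λ = (6 - 8)/(36 - 32) ≡ 41/4 mod 43. 4⁻¹ ≡ 11 (mod 43), so λ ≡ 21.
  x = λ² - 32 - 36 = 441 - 68 ≡ 29; y = λ·(32 - 29) - 8 ≡ 12. → (29, 12)
10P: (29, 12) + (36, 6). λ = (6 - 12)/(36 - 29) ≡ 37/7 mod 43. 7⁻¹ ≡ 37 (mod 43) since 7·37 = 259 ≡ 1, so λ ≡ 36.
  x = λ² - 29 - 36 = 1296 - 65 ≡ 27; y = λ·(29 - 27) - 12 ≡ 17. → (27, 17)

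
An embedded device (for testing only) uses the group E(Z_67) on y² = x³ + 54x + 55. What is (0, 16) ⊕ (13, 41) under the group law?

(24, 10)

(0, 16) + (13, 41). λ = (41 - 16)/(13 - 0) ≡ 25/13 mod 67. 13⁻¹ ≡ 31 (mod 67) since 13·31 = 403 ≡ 1, so λ ≡ 38.
  x = λ² - 0 - 13 = 1444 - 13 ≡ 24; y = λ·(0 - 24) - 16 ≡ 10. → (24, 10)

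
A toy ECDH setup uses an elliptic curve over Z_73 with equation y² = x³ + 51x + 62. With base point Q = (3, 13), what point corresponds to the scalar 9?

Repeated addition: build up to 9Q.
2Q: tangent at (3, 13): λ = (3·3² + 51)/(2·13) ≡ 5/26. 26⁻¹ ≡ 59 (mod 73), so λ ≡ 5·59 ≡ 3.
  x = λ² - 3 - 3 = 9 - 6 ≡ 3; y = λ·(3 - 3) - 13 ≡ 60. → (3, 60)
3Q: (3, 60) + (3, 13): same x and y₁ ≡ -y₂, so the sum is ∞.
4Q: ∞ + (3, 13) = (3, 13) (identity).
5Q: tangent at (3, 13): λ = (3·3² + 51)/(2·13) ≡ 5/26. 26⁻¹ ≡ 59 (mod 73), so λ ≡ 5·59 ≡ 3.
  x = λ² - 3 - 3 = 9 - 6 ≡ 3; y = λ·(3 - 3) - 13 ≡ 60. → (3, 60)
6Q: (3, 60) + (3, 13): same x and y₁ ≡ -y₂, so the sum is ∞.
7Q: ∞ + (3, 13) = (3, 13) (identity).
8Q: tangent at (3, 13): λ = (3·3² + 51)/(2·13) ≡ 5/26. 26⁻¹ ≡ 59 (mod 73) since 26·59 = 1534 ≡ 1, so λ ≡ 5·59 ≡ 3.
  x = λ² - 3 - 3 = 9 - 6 ≡ 3; y = λ·(3 - 3) - 13 ≡ 60. → (3, 60)
9Q: (3, 60) + (3, 13): same x and y₁ ≡ -y₂, so the sum is ∞.

O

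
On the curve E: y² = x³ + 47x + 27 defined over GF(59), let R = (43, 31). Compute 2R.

(52, 2)

tangent at (43, 31): λ = (3·43² + 47)/(2·31) ≡ 48/3. 3⁻¹ ≡ 20 (mod 59), so λ ≡ 48·20 ≡ 16.
  x = λ² - 43 - 43 = 256 - 86 ≡ 52; y = λ·(43 - 52) - 31 ≡ 2. → (52, 2)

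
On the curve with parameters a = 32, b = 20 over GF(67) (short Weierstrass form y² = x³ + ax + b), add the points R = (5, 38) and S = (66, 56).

(5, 38) + (66, 56). λ = (56 - 38)/(66 - 5) ≡ 18/61 mod 67. 61⁻¹ ≡ 11 (mod 67), so λ ≡ 64.
  x = λ² - 5 - 66 = 4096 - 71 ≡ 5; y = λ·(5 - 5) - 38 ≡ 29. → (5, 29)

(5, 29)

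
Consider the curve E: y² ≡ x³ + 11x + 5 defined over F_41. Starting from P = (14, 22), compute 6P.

Repeated addition: build up to 6P.
2P: tangent at (14, 22): λ = (3·14² + 11)/(2·22) ≡ 25/3. 3⁻¹ ≡ 14 (mod 41), so λ ≡ 25·14 ≡ 22.
  x = λ² - 14 - 14 = 484 - 28 ≡ 5; y = λ·(14 - 5) - 22 ≡ 12. → (5, 12)
3P: (5, 12) + (14, 22). λ = (22 - 12)/(14 - 5) ≡ 10/9 mod 41. 9⁻¹ ≡ 32 (mod 41) since 9·32 = 288 ≡ 1, so λ ≡ 33.
  x = λ² - 5 - 14 = 1089 - 19 ≡ 4; y = λ·(5 - 4) - 12 ≡ 21. → (4, 21)
4P: (4, 21) + (14, 22). λ = (22 - 21)/(14 - 4) ≡ 1/10 mod 41. 10⁻¹ ≡ 37 (mod 41), so λ ≡ 37.
  x = λ² - 4 - 14 = 1369 - 18 ≡ 39; y = λ·(4 - 39) - 21 ≡ 37. → (39, 37)
5P: (39, 37) + (14, 22). λ = (22 - 37)/(14 - 39) ≡ 26/16 mod 41. 16⁻¹ ≡ 18 (mod 41), so λ ≡ 17.
  x = λ² - 39 - 14 = 289 - 53 ≡ 31; y = λ·(39 - 31) - 37 ≡ 17. → (31, 17)
6P: (31, 17) + (14, 22). λ = (22 - 17)/(14 - 31) ≡ 5/24 mod 41. 24⁻¹ ≡ 12 (mod 41) since 24·12 = 288 ≡ 1, so λ ≡ 19.
  x = λ² - 31 - 14 = 361 - 45 ≡ 29; y = λ·(31 - 29) - 17 ≡ 21. → (29, 21)

(29, 21)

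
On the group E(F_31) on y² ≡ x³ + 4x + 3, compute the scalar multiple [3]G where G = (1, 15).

(8, 12)

Repeated addition: build up to 3G.
2G: tangent at (1, 15): λ = (3·1² + 4)/(2·15) ≡ 7/30. 30⁻¹ ≡ 30 (mod 31) since 30·30 = 900 ≡ 1, so λ ≡ 7·30 ≡ 24.
  x = λ² - 1 - 1 = 576 - 2 ≡ 16; y = λ·(1 - 16) - 15 ≡ 28. → (16, 28)
3G: (16, 28) + (1, 15). λ = (15 - 28)/(1 - 16) ≡ 18/16 mod 31. 16⁻¹ ≡ 2 (mod 31), so λ ≡ 5.
  x = λ² - 16 - 1 = 25 - 17 ≡ 8; y = λ·(16 - 8) - 28 ≡ 12. → (8, 12)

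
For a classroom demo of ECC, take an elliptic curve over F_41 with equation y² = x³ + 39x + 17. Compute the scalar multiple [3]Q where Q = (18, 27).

(30, 15)

Repeated addition: build up to 3Q.
2Q: tangent at (18, 27): λ = (3·18² + 39)/(2·27) ≡ 27/13. 13⁻¹ ≡ 19 (mod 41) since 13·19 = 247 ≡ 1, so λ ≡ 27·19 ≡ 21.
  x = λ² - 18 - 18 = 441 - 36 ≡ 36; y = λ·(18 - 36) - 27 ≡ 5. → (36, 5)
3Q: (36, 5) + (18, 27). λ = (27 - 5)/(18 - 36) ≡ 22/23 mod 41. 23⁻¹ ≡ 25 (mod 41), so λ ≡ 17.
  x = λ² - 36 - 18 = 289 - 54 ≡ 30; y = λ·(36 - 30) - 5 ≡ 15. → (30, 15)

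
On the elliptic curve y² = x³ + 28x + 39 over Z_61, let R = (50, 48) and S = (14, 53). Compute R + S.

(50, 48) + (14, 53). λ = (53 - 48)/(14 - 50) ≡ 5/25 mod 61. 25⁻¹ ≡ 22 (mod 61) since 25·22 = 550 ≡ 1, so λ ≡ 49.
  x = λ² - 50 - 14 = 2401 - 64 ≡ 19; y = λ·(50 - 19) - 48 ≡ 7. → (19, 7)

(19, 7)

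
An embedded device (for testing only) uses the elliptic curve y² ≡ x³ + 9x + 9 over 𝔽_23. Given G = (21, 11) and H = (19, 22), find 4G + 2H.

First 4G:
Double-and-add on 4 = (100)₂. Start with G = (21, 11) for the leading 1-bit.
double: tangent at (21, 11): λ = (3·21² + 9)/(2·11) ≡ 21/22. 22⁻¹ ≡ 22 (mod 23) since 22·22 = 484 ≡ 1, so λ ≡ 21·22 ≡ 2.
  x = λ² - 21 - 21 = 4 - 42 ≡ 8; y = λ·(21 - 8) - 11 ≡ 15. → (8, 15)
double: tangent at (8, 15): λ = (3·8² + 9)/(2·15) ≡ 17/7. 7⁻¹ ≡ 10 (mod 23), so λ ≡ 17·10 ≡ 9.
  x = λ² - 8 - 8 = 81 - 16 ≡ 19; y = λ·(8 - 19) - 15 ≡ 1. → (19, 1)
4G = (19, 1).
Next 2H:
Repeated addition: build up to 2H.
2H: tangent at (19, 22): λ = (3·19² + 9)/(2·22) ≡ 11/21. 21⁻¹ ≡ 11 (mod 23), so λ ≡ 11·11 ≡ 6.
  x = λ² - 19 - 19 = 36 - 38 ≡ 21; y = λ·(19 - 21) - 22 ≡ 12. → (21, 12)
2H = (21, 12).
Finally 4G + 2H:
(19, 1) + (21, 12). λ = (12 - 1)/(21 - 19) ≡ 11/2 mod 23. 2⁻¹ ≡ 12 (mod 23), so λ ≡ 17.
  x = λ² - 19 - 21 = 289 - 40 ≡ 19; y = λ·(19 - 19) - 1 ≡ 22. → (19, 22)

(19, 22)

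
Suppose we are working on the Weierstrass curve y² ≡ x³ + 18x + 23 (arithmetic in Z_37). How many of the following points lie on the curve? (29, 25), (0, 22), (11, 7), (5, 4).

(29, 25): 25² ≡ 33, rhs ≡ 33 → on.
(0, 22): 22² ≡ 3, rhs ≡ 23 → off.
(11, 7): 7² ≡ 12, rhs ≡ 35 → off.
(5, 4): 4² ≡ 16, rhs ≡ 16 → on.

2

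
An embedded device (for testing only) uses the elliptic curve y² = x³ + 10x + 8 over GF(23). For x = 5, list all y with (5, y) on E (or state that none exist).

x³ + 10x + 8 = 183 ≡ 22 (mod 23).
22 is a non-residue mod 23; no y exists.

none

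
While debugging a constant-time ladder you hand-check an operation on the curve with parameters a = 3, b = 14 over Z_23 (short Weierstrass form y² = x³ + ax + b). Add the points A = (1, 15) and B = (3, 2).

(1, 15) + (3, 2). λ = (2 - 15)/(3 - 1) ≡ 10/2 mod 23. 2⁻¹ ≡ 12 (mod 23) since 2·12 = 24 ≡ 1, so λ ≡ 5.
  x = λ² - 1 - 3 = 25 - 4 ≡ 21; y = λ·(1 - 21) - 15 ≡ 0. → (21, 0)

(21, 0)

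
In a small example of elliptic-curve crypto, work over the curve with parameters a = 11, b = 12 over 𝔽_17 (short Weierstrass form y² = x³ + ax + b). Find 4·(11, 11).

Write Q = (11, 11).
Repeated addition: build up to 4Q.
2Q: tangent at (11, 11): λ = (3·11² + 11)/(2·11) ≡ 0/5. 5⁻¹ ≡ 7 (mod 17), so λ ≡ 0·7 ≡ 0.
  x = λ² - 11 - 11 = 0 - 22 ≡ 12; y = λ·(11 - 12) - 11 ≡ 6. → (12, 6)
3Q: (12, 6) + (11, 11). λ = (11 - 6)/(11 - 12) ≡ 5/16 mod 17. 16⁻¹ ≡ 16 (mod 17) since 16·16 = 256 ≡ 1, so λ ≡ 12.
  x = λ² - 12 - 11 = 144 - 23 ≡ 2; y = λ·(12 - 2) - 6 ≡ 12. → (2, 12)
4Q: (2, 12) + (11, 11). λ = (11 - 12)/(11 - 2) ≡ 16/9 mod 17. 9⁻¹ ≡ 2 (mod 17) since 9·2 = 18 ≡ 1, so λ ≡ 15.
  x = λ² - 2 - 11 = 225 - 13 ≡ 8; y = λ·(2 - 8) - 12 ≡ 0. → (8, 0)

(8, 0)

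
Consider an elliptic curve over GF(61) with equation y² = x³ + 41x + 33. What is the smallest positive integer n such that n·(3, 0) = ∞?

2

2P: (3, 0) + (3, 0): same x and y₁ ≡ -y₂, so the sum is ∞.
2P = ∞, so the order is 2.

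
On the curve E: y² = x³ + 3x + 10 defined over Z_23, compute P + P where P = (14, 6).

tangent at (14, 6): λ = (3·14² + 3)/(2·6) ≡ 16/12. 12⁻¹ ≡ 2 (mod 23) since 12·2 = 24 ≡ 1, so λ ≡ 16·2 ≡ 9.
  x = λ² - 14 - 14 = 81 - 28 ≡ 7; y = λ·(14 - 7) - 6 ≡ 11. → (7, 11)

(7, 11)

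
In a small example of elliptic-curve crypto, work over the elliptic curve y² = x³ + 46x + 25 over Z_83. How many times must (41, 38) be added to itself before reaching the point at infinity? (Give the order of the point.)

8

2P: tangent at (41, 38): λ = (3·41² + 46)/(2·38) ≡ 26/76. 76⁻¹ ≡ 71 (mod 83), so λ ≡ 26·71 ≡ 20.
  x = λ² - 41 - 41 = 400 - 82 ≡ 69; y = λ·(41 - 69) - 38 ≡ 66. → (69, 66)
3P: (69, 66) + (41, 38). λ = (38 - 66)/(41 - 69) ≡ 55/55 mod 83. 55⁻¹ ≡ 80 (mod 83) since 55·80 = 4400 ≡ 1, so λ ≡ 1.
  x = λ² - 69 - 41 = 1 - 110 ≡ 57; y = λ·(69 - 57) - 66 ≡ 29. → (57, 29)
4P: (57, 29) + (41, 38). λ = (38 - 29)/(41 - 57) ≡ 9/67 mod 83. 67⁻¹ ≡ 57 (mod 83), so λ ≡ 15.
  x = λ² - 57 - 41 = 225 - 98 ≡ 44; y = λ·(57 - 44) - 29 ≡ 0. → (44, 0)
5P: (44, 0) + (41, 38). λ = (38 - 0)/(41 - 44) ≡ 38/80 mod 83. 80⁻¹ ≡ 55 (mod 83), so λ ≡ 15.
  x = λ² - 44 - 41 = 225 - 85 ≡ 57; y = λ·(44 - 57) - 0 ≡ 54. → (57, 54)
6P: (57, 54) + (41, 38). λ = (38 - 54)/(41 - 57) ≡ 67/67 mod 83. 67⁻¹ ≡ 57 (mod 83), so λ ≡ 1.
  x = λ² - 57 - 41 = 1 - 98 ≡ 69; y = λ·(57 - 69) - 54 ≡ 17. → (69, 17)
7P: (69, 17) + (41, 38). λ = (38 - 17)/(41 - 69) ≡ 21/55 mod 83. 55⁻¹ ≡ 80 (mod 83), so λ ≡ 20.
  x = λ² - 69 - 41 = 400 - 110 ≡ 41; y = λ·(69 - 41) - 17 ≡ 45. → (41, 45)
8P: (41, 45) + (41, 38): same x and y₁ ≡ -y₂, so the sum is the point at infinity.
8P = the point at infinity, so the order is 8.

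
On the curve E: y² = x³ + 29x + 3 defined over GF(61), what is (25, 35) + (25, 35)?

(53, 33)

tangent at (25, 35): λ = (3·25² + 29)/(2·35) ≡ 13/9. 9⁻¹ ≡ 34 (mod 61) since 9·34 = 306 ≡ 1, so λ ≡ 13·34 ≡ 15.
  x = λ² - 25 - 25 = 225 - 50 ≡ 53; y = λ·(25 - 53) - 35 ≡ 33. → (53, 33)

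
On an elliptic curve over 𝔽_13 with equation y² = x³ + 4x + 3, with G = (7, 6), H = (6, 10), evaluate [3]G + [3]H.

(6, 3)

First 3G:
Repeated addition: build up to 3G.
2G: tangent at (7, 6): λ = (3·7² + 4)/(2·6) ≡ 8/12. 12⁻¹ ≡ 12 (mod 13) since 12·12 = 144 ≡ 1, so λ ≡ 8·12 ≡ 5.
  x = λ² - 7 - 7 = 25 - 14 ≡ 11; y = λ·(7 - 11) - 6 ≡ 0. → (11, 0)
3G: (11, 0) + (7, 6). λ = (6 - 0)/(7 - 11) ≡ 6/9 mod 13. 9⁻¹ ≡ 3 (mod 13) since 9·3 = 27 ≡ 1, so λ ≡ 5.
  x = λ² - 11 - 7 = 25 - 18 ≡ 7; y = λ·(11 - 7) - 0 ≡ 7. → (7, 7)
3G = (7, 7).
Next 3H:
Repeated addition: build up to 3H.
2H: tangent at (6, 10): λ = (3·6² + 4)/(2·10) ≡ 8/7. 7⁻¹ ≡ 2 (mod 13) since 7·2 = 14 ≡ 1, so λ ≡ 8·2 ≡ 3.
  x = λ² - 6 - 6 = 9 - 12 ≡ 10; y = λ·(6 - 10) - 10 ≡ 4. → (10, 4)
3H: (10, 4) + (6, 10). λ = (10 - 4)/(6 - 10) ≡ 6/9 mod 13. 9⁻¹ ≡ 3 (mod 13) since 9·3 = 27 ≡ 1, so λ ≡ 5.
  x = λ² - 10 - 6 = 25 - 16 ≡ 9; y = λ·(10 - 9) - 4 ≡ 1. → (9, 1)
3H = (9, 1).
Finally 3G + 3H:
(7, 7) + (9, 1). λ = (1 - 7)/(9 - 7) ≡ 7/2 mod 13. 2⁻¹ ≡ 7 (mod 13) since 2·7 = 14 ≡ 1, so λ ≡ 10.
  x = λ² - 7 - 9 = 100 - 16 ≡ 6; y = λ·(7 - 6) - 7 ≡ 3. → (6, 3)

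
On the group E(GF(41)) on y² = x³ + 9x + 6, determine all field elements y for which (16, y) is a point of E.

x³ + 9x + 6 = 4246 ≡ 23 (mod 41).
Square roots of 23 mod 41: 8 and 33 (since 8² = 64 ≡ 23).

8, 33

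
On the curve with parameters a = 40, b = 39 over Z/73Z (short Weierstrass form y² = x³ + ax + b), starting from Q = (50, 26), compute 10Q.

Repeated addition: build up to 10Q.
2Q: tangent at (50, 26): λ = (3·50² + 40)/(2·26) ≡ 21/52. 52⁻¹ ≡ 66 (mod 73), so λ ≡ 21·66 ≡ 72.
  x = λ² - 50 - 50 = 5184 - 100 ≡ 47; y = λ·(50 - 47) - 26 ≡ 44. → (47, 44)
3Q: (47, 44) + (50, 26). λ = (26 - 44)/(50 - 47) ≡ 55/3 mod 73. 3⁻¹ ≡ 49 (mod 73), so λ ≡ 67.
  x = λ² - 47 - 50 = 4489 - 97 ≡ 12; y = λ·(47 - 12) - 44 ≡ 38. → (12, 38)
4Q: (12, 38) + (50, 26). λ = (26 - 38)/(50 - 12) ≡ 61/38 mod 73. 38⁻¹ ≡ 25 (mod 73), so λ ≡ 65.
  x = λ² - 12 - 50 = 4225 - 62 ≡ 2; y = λ·(12 - 2) - 38 ≡ 28. → (2, 28)
5Q: (2, 28) + (50, 26). λ = (26 - 28)/(50 - 2) ≡ 71/48 mod 73. 48⁻¹ ≡ 35 (mod 73), so λ ≡ 3.
  x = λ² - 2 - 50 = 9 - 52 ≡ 30; y = λ·(2 - 30) - 28 ≡ 34. → (30, 34)
6Q: (30, 34) + (50, 26). λ = (26 - 34)/(50 - 30) ≡ 65/20 mod 73. 20⁻¹ ≡ 11 (mod 73) since 20·11 = 220 ≡ 1, so λ ≡ 58.
  x = λ² - 30 - 50 = 3364 - 80 ≡ 72; y = λ·(30 - 72) - 34 ≡ 12. → (72, 12)
7Q: (72, 12) + (50, 26). λ = (26 - 12)/(50 - 72) ≡ 14/51 mod 73. 51⁻¹ ≡ 63 (mod 73) since 51·63 = 3213 ≡ 1, so λ ≡ 6.
  x = λ² - 72 - 50 = 36 - 122 ≡ 60; y = λ·(72 - 60) - 12 ≡ 60. → (60, 60)
8Q: (60, 60) + (50, 26). λ = (26 - 60)/(50 - 60) ≡ 39/63 mod 73. 63⁻¹ ≡ 51 (mod 73), so λ ≡ 18.
  x = λ² - 60 - 50 = 324 - 110 ≡ 68; y = λ·(60 - 68) - 60 ≡ 15. → (68, 15)
9Q: (68, 15) + (50, 26). λ = (26 - 15)/(50 - 68) ≡ 11/55 mod 73. 55⁻¹ ≡ 4 (mod 73), so λ ≡ 44.
  x = λ² - 68 - 50 = 1936 - 118 ≡ 66; y = λ·(68 - 66) - 15 ≡ 0. → (66, 0)
10Q: (66, 0) + (50, 26). λ = (26 - 0)/(50 - 66) ≡ 26/57 mod 73. 57⁻¹ ≡ 41 (mod 73), so λ ≡ 44.
  x = λ² - 66 - 50 = 1936 - 116 ≡ 68; y = λ·(66 - 68) - 0 ≡ 58. → (68, 58)

(68, 58)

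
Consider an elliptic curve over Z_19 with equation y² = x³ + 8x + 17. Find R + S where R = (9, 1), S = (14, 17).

(9, 1) + (14, 17). λ = (17 - 1)/(14 - 9) ≡ 16/5 mod 19. 5⁻¹ ≡ 4 (mod 19), so λ ≡ 7.
  x = λ² - 9 - 14 = 49 - 23 ≡ 7; y = λ·(9 - 7) - 1 ≡ 13. → (7, 13)

(7, 13)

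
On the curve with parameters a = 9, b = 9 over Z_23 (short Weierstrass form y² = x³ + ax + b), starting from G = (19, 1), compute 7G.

Repeated addition: build up to 7G.
2G: tangent at (19, 1): λ = (3·19² + 9)/(2·1) ≡ 11/2. 2⁻¹ ≡ 12 (mod 23) since 2·12 = 24 ≡ 1, so λ ≡ 11·12 ≡ 17.
  x = λ² - 19 - 19 = 289 - 38 ≡ 21; y = λ·(19 - 21) - 1 ≡ 11. → (21, 11)
3G: (21, 11) + (19, 1). λ = (1 - 11)/(19 - 21) ≡ 13/21 mod 23. 21⁻¹ ≡ 11 (mod 23) since 21·11 = 231 ≡ 1, so λ ≡ 5.
  x = λ² - 21 - 19 = 25 - 40 ≡ 8; y = λ·(21 - 8) - 11 ≡ 8. → (8, 8)
4G: (8, 8) + (19, 1). λ = (1 - 8)/(19 - 8) ≡ 16/11 mod 23. 11⁻¹ ≡ 21 (mod 23), so λ ≡ 14.
  x = λ² - 8 - 19 = 196 - 27 ≡ 8; y = λ·(8 - 8) - 8 ≡ 15. → (8, 15)
5G: (8, 15) + (19, 1). λ = (1 - 15)/(19 - 8) ≡ 9/11 mod 23. 11⁻¹ ≡ 21 (mod 23), so λ ≡ 5.
  x = λ² - 8 - 19 = 25 - 27 ≡ 21; y = λ·(8 - 21) - 15 ≡ 12. → (21, 12)
6G: (21, 12) + (19, 1). λ = (1 - 12)/(19 - 21) ≡ 12/21 mod 23. 21⁻¹ ≡ 11 (mod 23) since 21·11 = 231 ≡ 1, so λ ≡ 17.
  x = λ² - 21 - 19 = 289 - 40 ≡ 19; y = λ·(21 - 19) - 12 ≡ 22. → (19, 22)
7G: (19, 22) + (19, 1): same x and y₁ ≡ -y₂, so the sum is ∞.

O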